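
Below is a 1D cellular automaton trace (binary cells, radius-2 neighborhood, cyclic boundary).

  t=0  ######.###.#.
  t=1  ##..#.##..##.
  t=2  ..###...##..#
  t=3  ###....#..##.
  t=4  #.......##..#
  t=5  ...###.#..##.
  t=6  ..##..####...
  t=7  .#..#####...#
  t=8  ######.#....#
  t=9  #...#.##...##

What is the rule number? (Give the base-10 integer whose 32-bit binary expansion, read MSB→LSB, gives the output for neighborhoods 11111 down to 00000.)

  nb #####: next=.  (t=0,i=2, bit31=0)
  nb ####.: next=#  (t=0,i=4, bit30=1)
  nb ###.#: next=.  (t=0,i=5, bit29=0)
  nb ###..: next=.  (t=2,i=4, bit28=0)
  nb ##.##: next=#  (t=0,i=6, bit27=1)
  nb ##.#.: next=#  (t=0,i=10, bit26=1)
  nb ##..#: next=#  (t=1,i=2, bit25=1)
  nb ##...: next=.  (t=2,i=5, bit24=0)
  nb #.###: next=#  (t=0,i=0, bit23=1)
  nb #.##.: next=.  (t=1,i=0, bit22=0)
  nb #.#.#: next=#  (t=0,i=11, bit21=1)
  nb #.#..: next=#  (t=5,i=7, bit20=1)
  nb #..##: next=#  (t=1,i=9, bit19=1)
  nb #..#.: next=#  (t=1,i=3, bit18=1)
  nb #...#: next=.  (t=2,i=6, bit17=0)
  nb #....: next=.  (t=3,i=4, bit16=0)
  nb .####: next=#  (t=0,i=1, bit15=1)
  nb .###.: next=.  (t=0,i=8, bit14=0)
  nb .##.#: next=.  (t=1,i=11, bit13=0)
  nb .##..: next=.  (t=1,i=1, bit12=0)
  nb .#.##: next=.  (t=0,i=12, bit11=0)
  nb .#.#.: next=#  (t=7,i=0, bit10=1)
  nb .#..#: next=#  (t=2,i=0, bit9=1)
  nb .#...: next=.  (t=8,i=8, bit8=0)
  nb ..###: next=#  (t=2,i=2, bit7=1)
  nb ..##.: next=.  (t=1,i=10, bit6=0)
  nb ..#.#: next=#  (t=1,i=4, bit5=1)
  nb ..#..: next=.  (t=2,i=12, bit4=0)
  nb ...##: next=#  (t=2,i=7, bit3=1)
  nb ...#.: next=.  (t=3,i=6, bit2=0)
  nb ....#: next=.  (t=3,i=5, bit1=0)
  nb .....: next=#  (t=4,i=3, bit0=1)
  bits 01001110101111001000011010101001 = 1320978089

1320978089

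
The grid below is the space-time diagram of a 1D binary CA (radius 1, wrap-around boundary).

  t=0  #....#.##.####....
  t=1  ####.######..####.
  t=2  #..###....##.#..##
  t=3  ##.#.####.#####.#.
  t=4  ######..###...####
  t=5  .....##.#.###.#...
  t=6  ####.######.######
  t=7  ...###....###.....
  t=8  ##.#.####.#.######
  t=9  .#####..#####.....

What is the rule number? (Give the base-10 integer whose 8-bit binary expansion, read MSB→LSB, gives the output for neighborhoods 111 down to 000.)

125

  ### -> .   bit 7 = 0  t=0,i=11
  ##. -> #   bit 6 = 1  t=0,i=8
  #.# -> #   bit 5 = 1  t=0,i=6
  #.. -> #   bit 4 = 1  t=0,i=1
  .## -> #   bit 3 = 1  t=0,i=7
  .#. -> #   bit 2 = 1  t=0,i=0
  ..# -> .   bit 1 = 0  t=0,i=4
  ... -> #   bit 0 = 1  t=0,i=2
  bits 01111101 = 125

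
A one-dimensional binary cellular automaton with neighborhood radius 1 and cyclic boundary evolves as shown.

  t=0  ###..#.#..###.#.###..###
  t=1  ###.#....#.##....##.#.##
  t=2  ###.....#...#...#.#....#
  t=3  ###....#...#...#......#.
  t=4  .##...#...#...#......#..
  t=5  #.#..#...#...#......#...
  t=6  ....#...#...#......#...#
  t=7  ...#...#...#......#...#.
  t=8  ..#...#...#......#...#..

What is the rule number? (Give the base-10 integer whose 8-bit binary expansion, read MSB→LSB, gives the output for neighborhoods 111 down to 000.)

194

  ###|#  b7=1 t=0,i=0
  ##.|#  b6=1 t=0,i=2
  #.#|.  b5=0 t=0,i=6
  #..|.  b4=0 t=0,i=3
  .##|.  b3=0 t=0,i=10
  .#.|.  b2=0 t=0,i=5
  ..#|#  b1=1 t=0,i=4
  ...|.  b0=0 t=1,i=6
  bits 11000010 = 194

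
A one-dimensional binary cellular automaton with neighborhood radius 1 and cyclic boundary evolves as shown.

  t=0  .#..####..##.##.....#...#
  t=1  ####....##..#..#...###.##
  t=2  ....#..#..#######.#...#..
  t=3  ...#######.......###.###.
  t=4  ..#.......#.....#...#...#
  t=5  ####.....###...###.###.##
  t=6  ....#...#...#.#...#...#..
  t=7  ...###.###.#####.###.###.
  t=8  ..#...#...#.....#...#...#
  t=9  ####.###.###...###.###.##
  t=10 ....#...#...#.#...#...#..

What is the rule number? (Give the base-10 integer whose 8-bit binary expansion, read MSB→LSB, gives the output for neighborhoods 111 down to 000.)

54

  nb ###: next=.  (t=0,i=5, bit7=0)
  nb ##.: next=.  (t=0,i=7, bit6=0)
  nb #.#: next=#  (t=0,i=0, bit5=1)
  nb #..: next=#  (t=0,i=2, bit4=1)
  nb .##: next=.  (t=0,i=4, bit3=0)
  nb .#.: next=#  (t=0,i=1, bit2=1)
  nb ..#: next=#  (t=0,i=3, bit1=1)
  nb ...: next=.  (t=0,i=16, bit0=0)
  bits 00110110 = 54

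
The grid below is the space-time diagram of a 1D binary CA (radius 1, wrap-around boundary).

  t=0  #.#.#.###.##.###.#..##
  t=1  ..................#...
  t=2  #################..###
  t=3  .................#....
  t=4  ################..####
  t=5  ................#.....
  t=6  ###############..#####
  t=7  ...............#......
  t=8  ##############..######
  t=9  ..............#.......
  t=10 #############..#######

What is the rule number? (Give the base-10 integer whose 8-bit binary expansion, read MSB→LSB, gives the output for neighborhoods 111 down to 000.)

17

  [7] ### => .  t=0,i=7
  [6] ##. => .  t=0,i=0
  [5] #.# => .  t=0,i=1
  [4] #.. => #  t=0,i=18
  [3] .## => .  t=0,i=6
  [2] .#. => .  t=0,i=2
  [1] ..# => .  t=0,i=19
  [0] ... => #  t=1,i=0
  bits 00010001 = 17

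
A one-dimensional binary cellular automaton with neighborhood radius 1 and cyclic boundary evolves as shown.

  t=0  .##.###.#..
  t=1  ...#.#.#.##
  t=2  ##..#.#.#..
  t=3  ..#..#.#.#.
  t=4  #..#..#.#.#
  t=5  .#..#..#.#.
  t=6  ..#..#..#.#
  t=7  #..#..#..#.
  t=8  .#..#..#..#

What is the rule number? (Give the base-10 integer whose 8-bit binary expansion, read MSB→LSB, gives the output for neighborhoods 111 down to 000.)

177

  ### -> #   bit 7 = 1  t=0,i=5
  ##. -> .   bit 6 = 0  t=0,i=2
  #.# -> #   bit 5 = 1  t=0,i=3
  #.. -> #   bit 4 = 1  t=0,i=9
  .## -> .   bit 3 = 0  t=0,i=1
  .#. -> .   bit 2 = 0  t=0,i=8
  ..# -> .   bit 1 = 0  t=0,i=0
  ... -> #   bit 0 = 1  t=0,i=10
  bits 10110001 = 177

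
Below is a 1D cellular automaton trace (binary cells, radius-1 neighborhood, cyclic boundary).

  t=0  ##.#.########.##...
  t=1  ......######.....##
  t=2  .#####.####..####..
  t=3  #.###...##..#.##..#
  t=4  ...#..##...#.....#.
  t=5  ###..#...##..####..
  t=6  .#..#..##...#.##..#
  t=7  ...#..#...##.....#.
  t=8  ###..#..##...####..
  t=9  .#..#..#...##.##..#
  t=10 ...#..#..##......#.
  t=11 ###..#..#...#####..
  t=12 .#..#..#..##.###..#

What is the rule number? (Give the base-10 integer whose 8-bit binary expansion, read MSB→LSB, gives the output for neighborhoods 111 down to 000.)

131

  ### -> #   bit 7 = 1  t=0,i=6
  ##. -> .   bit 6 = 0  t=0,i=1
  #.# -> .   bit 5 = 0  t=0,i=2
  #.. -> .   bit 4 = 0  t=0,i=16
  .## -> .   bit 3 = 0  t=0,i=0
  .#. -> .   bit 2 = 0  t=0,i=3
  ..# -> #   bit 1 = 1  t=0,i=18
  ... -> #   bit 0 = 1  t=0,i=17
  bits 10000011 = 131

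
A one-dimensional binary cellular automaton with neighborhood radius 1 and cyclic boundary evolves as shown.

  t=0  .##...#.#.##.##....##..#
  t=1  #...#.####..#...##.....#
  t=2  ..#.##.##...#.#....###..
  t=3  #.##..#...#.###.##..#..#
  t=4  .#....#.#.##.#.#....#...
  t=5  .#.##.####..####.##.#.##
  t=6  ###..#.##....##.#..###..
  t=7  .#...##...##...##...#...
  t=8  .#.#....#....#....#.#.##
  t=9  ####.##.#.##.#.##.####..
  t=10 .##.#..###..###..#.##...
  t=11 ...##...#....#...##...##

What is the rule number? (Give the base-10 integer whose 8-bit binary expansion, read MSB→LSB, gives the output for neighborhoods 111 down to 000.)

  ### -> #   bit 7 = 1  t=1,i=7
  ##. -> .   bit 6 = 0  t=0,i=2
  #.# -> #   bit 5 = 1  t=0,i=0
  #.. -> .   bit 4 = 0  t=0,i=3
  .## -> .   bit 3 = 0  t=0,i=1
  .#. -> #   bit 2 = 1  t=0,i=6
  ..# -> .   bit 1 = 0  t=0,i=5
  ... -> #   bit 0 = 1  t=0,i=4
  bits 10100101 = 165

165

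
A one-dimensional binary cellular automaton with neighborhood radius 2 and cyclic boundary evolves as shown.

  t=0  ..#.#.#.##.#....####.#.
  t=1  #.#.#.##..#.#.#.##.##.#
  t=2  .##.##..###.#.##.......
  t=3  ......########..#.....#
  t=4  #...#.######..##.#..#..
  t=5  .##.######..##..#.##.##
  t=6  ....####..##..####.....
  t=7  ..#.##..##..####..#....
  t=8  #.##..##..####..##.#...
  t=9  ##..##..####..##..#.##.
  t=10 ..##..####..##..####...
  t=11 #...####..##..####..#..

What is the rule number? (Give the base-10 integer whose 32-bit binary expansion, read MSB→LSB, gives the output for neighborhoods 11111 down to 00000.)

  [31] ##### => #  t=3,i=8
  [30] ####. => .  t=0,i=18
  [29] ###.# => #  t=0,i=19
  [28] ###.. => .  t=3,i=13
  [27] ##.## => .  t=1,i=18
  [26] ##.#. => #  t=0,i=10
  [25] ##..# => #  t=1,i=8
  [24] ##... => #  t=2,i=16
  [23] #.### => #  t=4,i=6
  [22] #.##. => .  t=0,i=8
  [21] #.#.# => #  t=0,i=4
  [20] #.#.. => .  t=0,i=11
  [19] #..## => #  t=2,i=7
  [18] #..#. => #  t=1,i=9
  [17] #...# => #  t=0,i=0
  [16] #.... => .  t=0,i=13
  [15] .#### => #  t=0,i=17
  [14] .###. => #  t=2,i=9
  [13] .##.# => .  t=0,i=9
  [12] .##.. => .  t=1,i=7
  [11] .#.## => #  t=0,i=7
  [10] .#.#. => .  t=0,i=3
  [9] .#..# => #  t=4,i=18
  [8] .#... => #  t=0,i=12
  [7] ..### => #  t=0,i=16
  [6] ..##. => .  t=2,i=1
  [5] ..#.# => #  t=0,i=2
  [4] ..#.. => .  t=3,i=16
  [3] ...## => .  t=0,i=15
  [2] ...#. => .  t=0,i=1
  [1] ....# => #  t=0,i=14
  [0] ..... => .  t=2,i=18
  bits 10100111101011101100101110100010 = 2813250466

2813250466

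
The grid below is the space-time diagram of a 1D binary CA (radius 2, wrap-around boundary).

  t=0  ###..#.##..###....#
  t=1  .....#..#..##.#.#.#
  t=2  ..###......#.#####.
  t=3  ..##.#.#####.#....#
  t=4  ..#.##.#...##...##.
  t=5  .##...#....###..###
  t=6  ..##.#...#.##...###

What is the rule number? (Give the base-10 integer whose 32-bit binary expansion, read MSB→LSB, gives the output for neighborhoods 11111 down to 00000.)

  ##### -> .   bit 31 = 0  t=2,i=15
  ####. -> .   bit 30 = 0  t=0,i=1
  ###.# -> #   bit 29 = 1  t=3,i=11
  ###.. -> .   bit 28 = 0  t=0,i=2
  ##.## -> .   bit 27 = 0  t=5,i=0
  ##.#. -> #   bit 26 = 1  t=1,i=13
  ##..# -> .   bit 25 = 0  t=0,i=3
  ##... -> #   bit 24 = 1  t=0,i=14
  #.### -> #   bit 23 = 1  t=2,i=13
  #.##. -> .   bit 22 = 0  t=0,i=7
  #.#.# -> #   bit 21 = 1  t=1,i=14
  #.#.. -> .   bit 20 = 0  t=1,i=18
  #..## -> .   bit 19 = 0  t=0,i=10
  #..#. -> .   bit 18 = 0  t=0,i=4
  #...# -> .   bit 17 = 0  t=2,i=0
  #.... -> .   bit 16 = 0  t=0,i=15
  .#### -> .   bit 15 = 0  t=0,i=0
  .###. -> #   bit 14 = 1  t=0,i=12
  .##.# -> .   bit 13 = 0  t=1,i=12
  .##.. -> #   bit 12 = 1  t=0,i=8
  .#.## -> .   bit 11 = 0  t=0,i=6
  .#.#. -> #   bit 10 = 1  t=1,i=15
  .#..# -> .   bit 9 = 0  t=1,i=6
  .#... -> .   bit 8 = 0  t=1,i=0
  ..### -> #   bit 7 = 1  t=0,i=11
  ..##. -> #   bit 6 = 1  t=1,i=11
  ..#.# -> #   bit 5 = 1  t=0,i=5
  ..#.. -> .   bit 4 = 0  t=1,i=5
  ...## -> .   bit 3 = 0  t=0,i=17
  ...#. -> #   bit 2 = 1  t=1,i=4
  ....# -> #   bit 1 = 1  t=0,i=16
  ..... -> #   bit 0 = 1  t=1,i=2
  bits 00100101101000000101010011100111 = 631264487

631264487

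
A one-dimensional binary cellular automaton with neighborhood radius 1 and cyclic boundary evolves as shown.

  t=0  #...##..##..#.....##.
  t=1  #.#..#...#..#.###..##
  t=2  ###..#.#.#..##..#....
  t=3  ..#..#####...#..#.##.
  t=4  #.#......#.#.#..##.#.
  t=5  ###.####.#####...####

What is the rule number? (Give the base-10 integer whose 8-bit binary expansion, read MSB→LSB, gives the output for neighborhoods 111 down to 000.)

101

  ###|.  b7=0 t=1,i=15
  ##.|#  b6=1 t=0,i=5
  #.#|#  b5=1 t=0,i=20
  #..|.  b4=0 t=0,i=1
  .##|.  b3=0 t=0,i=4
  .#.|#  b2=1 t=0,i=0
  ..#|.  b1=0 t=0,i=3
  ...|#  b0=1 t=0,i=2
  bits 01100101 = 101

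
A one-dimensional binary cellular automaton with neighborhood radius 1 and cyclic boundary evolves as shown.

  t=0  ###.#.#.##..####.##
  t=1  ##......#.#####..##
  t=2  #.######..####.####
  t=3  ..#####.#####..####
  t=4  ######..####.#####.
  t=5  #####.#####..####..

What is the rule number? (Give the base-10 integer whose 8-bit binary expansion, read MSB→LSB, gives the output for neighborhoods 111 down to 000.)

  nb ###: next=#  (t=0,i=0, bit7=1)
  nb ##.: next=.  (t=0,i=2, bit6=0)
  nb #.#: next=.  (t=0,i=3, bit5=0)
  nb #..: next=#  (t=0,i=10, bit4=1)
  nb .##: next=#  (t=0,i=8, bit3=1)
  nb .#.: next=.  (t=0,i=4, bit2=0)
  nb ..#: next=#  (t=0,i=11, bit1=1)
  nb ...: next=#  (t=1,i=3, bit0=1)
  bits 10011011 = 155

155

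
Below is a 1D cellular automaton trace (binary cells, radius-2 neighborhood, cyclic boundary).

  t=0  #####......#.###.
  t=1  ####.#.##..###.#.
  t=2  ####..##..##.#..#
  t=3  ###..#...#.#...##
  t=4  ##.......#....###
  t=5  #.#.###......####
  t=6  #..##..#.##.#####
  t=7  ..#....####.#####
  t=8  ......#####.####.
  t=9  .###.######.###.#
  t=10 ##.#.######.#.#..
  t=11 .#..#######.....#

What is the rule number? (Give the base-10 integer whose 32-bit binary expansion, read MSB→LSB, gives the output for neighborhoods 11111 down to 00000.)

3788023977

  #####|#  b31=1 t=0,i=2
  ####.|#  b30=1 t=0,i=3
  ###.#|#  b29=1 t=0,i=15
  ###..|.  b28=0 t=0,i=4
  ##.##|.  b27=0 t=0,i=16
  ##.#.|.  b26=0 t=1,i=4
  ##..#|.  b25=0 t=1,i=9
  ##...|#  b24=1 t=0,i=5
  #.###|#  b23=1 t=0,i=0
  #.##.|#  b22=1 t=1,i=7
  #.#.#|.  b21=0 t=1,i=5
  #.#..|.  b20=0 t=2,i=13
  #..##|#  b19=1 t=1,i=10
  #..#.|.  b18=0 t=3,i=4
  #...#|.  b17=0 t=3,i=7
  #....|.  b16=0 t=0,i=6
  .####|#  b15=1 t=0,i=1
  .###.|.  b14=0 t=0,i=14
  .##.#|#  b13=1 t=2,i=11
  .##..|.  b12=0 t=1,i=8
  .#.##|#  b11=1 t=0,i=12
  .#.#.|.  b10=0 t=3,i=10
  .#..#|.  b9=0 t=2,i=14
  .#...|.  b8=0 t=3,i=6
  ..###|#  b7=1 t=1,i=11
  ..##.|.  b6=0 t=2,i=6
  ..#.#|#  b5=1 t=0,i=11
  ..#..|.  b4=0 t=3,i=5
  ...##|#  b3=1 t=3,i=14
  ...#.|.  b2=0 t=0,i=10
  ....#|.  b1=0 t=0,i=9
  .....|#  b0=1 t=0,i=7
  bits 11100001110010001010100010101001 = 3788023977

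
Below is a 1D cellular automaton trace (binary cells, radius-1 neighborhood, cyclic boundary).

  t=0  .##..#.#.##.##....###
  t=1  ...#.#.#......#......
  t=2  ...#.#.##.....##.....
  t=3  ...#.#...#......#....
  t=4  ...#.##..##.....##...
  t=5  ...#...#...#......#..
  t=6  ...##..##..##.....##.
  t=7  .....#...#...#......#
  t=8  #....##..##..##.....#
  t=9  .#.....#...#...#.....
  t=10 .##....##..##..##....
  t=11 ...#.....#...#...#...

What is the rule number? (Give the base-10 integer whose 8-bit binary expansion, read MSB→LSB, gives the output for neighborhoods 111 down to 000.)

20

  ### -> .   bit 7 = 0  t=0,i=19
  ##. -> .   bit 6 = 0  t=0,i=2
  #.# -> .   bit 5 = 0  t=0,i=0
  #.. -> #   bit 4 = 1  t=0,i=3
  .## -> .   bit 3 = 0  t=0,i=1
  .#. -> #   bit 2 = 1  t=0,i=5
  ..# -> .   bit 1 = 0  t=0,i=4
  ... -> .   bit 0 = 0  t=0,i=15
  bits 00010100 = 20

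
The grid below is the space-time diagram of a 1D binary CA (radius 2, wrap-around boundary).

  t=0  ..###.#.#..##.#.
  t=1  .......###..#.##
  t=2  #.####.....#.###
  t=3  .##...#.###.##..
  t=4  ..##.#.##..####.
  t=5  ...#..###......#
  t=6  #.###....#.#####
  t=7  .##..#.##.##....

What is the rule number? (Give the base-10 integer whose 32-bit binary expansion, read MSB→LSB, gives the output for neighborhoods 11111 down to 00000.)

164904727

  ##### -> .   bit 31 = 0  t=6,i=13
  ####. -> .   bit 30 = 0  t=2,i=4
  ###.# -> .   bit 29 = 0  t=0,i=4
  ###.. -> .   bit 28 = 0  t=1,i=9
  ##.## -> #   bit 27 = 1  t=2,i=1
  ##.#. -> .   bit 26 = 0  t=0,i=5
  ##..# -> .   bit 25 = 0  t=1,i=10
  ##... -> #   bit 24 = 1  t=1,i=0
  #.### -> #   bit 23 = 1  t=2,i=2
  #.##. -> #   bit 22 = 1  t=1,i=14
  #.#.# -> .   bit 21 = 0  t=0,i=6
  #.#.. -> #   bit 20 = 1  t=0,i=8
  #..## -> .   bit 19 = 0  t=0,i=10
  #..#. -> #   bit 18 = 1  t=1,i=11
  #...# -> .   bit 17 = 0  t=0,i=0
  #.... -> .   bit 16 = 0  t=1,i=1
  .#### -> .   bit 15 = 0  t=2,i=3
  .###. -> .   bit 14 = 0  t=0,i=3
  .##.# -> #   bit 13 = 1  t=0,i=12
  .##.. -> #   bit 12 = 1  t=1,i=15
  .#.## -> #   bit 11 = 1  t=1,i=13
  .#.#. -> #   bit 10 = 1  t=0,i=7
  .#..# -> #   bit 9 = 1  t=0,i=9
  .#... -> #   bit 8 = 1  t=0,i=15
  ..### -> .   bit 7 = 0  t=0,i=2
  ..##. -> .   bit 6 = 0  t=0,i=11
  ..#.# -> .   bit 5 = 0  t=1,i=12
  ..#.. -> #   bit 4 = 1  t=5,i=3
  ...## -> .   bit 3 = 0  t=0,i=1
  ...#. -> #   bit 2 = 1  t=2,i=10
  ....# -> #   bit 1 = 1  t=1,i=5
  ..... -> #   bit 0 = 1  t=1,i=2
  bits 00001001110101000011111100010111 = 164904727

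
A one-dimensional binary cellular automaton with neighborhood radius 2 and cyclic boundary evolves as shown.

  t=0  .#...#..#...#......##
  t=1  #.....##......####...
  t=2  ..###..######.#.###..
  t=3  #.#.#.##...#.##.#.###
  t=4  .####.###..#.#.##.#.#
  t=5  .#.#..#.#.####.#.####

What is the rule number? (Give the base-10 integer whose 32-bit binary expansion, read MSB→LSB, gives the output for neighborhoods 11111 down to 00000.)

1441601187

  ##### -> .   bit 31 = 0  t=2,i=9
  ####. -> #   bit 30 = 1  t=1,i=16
  ###.# -> .   bit 29 = 0  t=2,i=12
  ###.. -> #   bit 28 = 1  t=1,i=17
  ##.## -> .   bit 27 = 0  t=4,i=5
  ##.#. -> #   bit 26 = 1  t=0,i=0
  ##..# -> .   bit 25 = 0  t=2,i=5
  ##... -> #   bit 24 = 1  t=1,i=8
  #.### -> #   bit 23 = 1  t=2,i=16
  #.##. -> #   bit 22 = 1  t=3,i=6
  #.#.# -> #   bit 21 = 1  t=2,i=14
  #.#.. -> .   bit 20 = 0  t=0,i=1
  #..## -> #   bit 19 = 1  t=2,i=6
  #..#. -> #   bit 18 = 1  t=0,i=7
  #...# -> .   bit 17 = 0  t=0,i=3
  #.... -> #   bit 16 = 1  t=0,i=14
  .#### -> .   bit 15 = 0  t=1,i=15
  .###. -> .   bit 14 = 0  t=2,i=3
  .##.# -> .   bit 13 = 0  t=0,i=20
  .##.. -> #   bit 12 = 1  t=1,i=7
  .#.## -> .   bit 11 = 0  t=2,i=15
  .#.#. -> #   bit 10 = 1  t=3,i=3
  .#..# -> #   bit 9 = 1  t=0,i=6
  .#... -> .   bit 8 = 0  t=0,i=2
  ..### -> #   bit 7 = 1  t=1,i=14
  ..##. -> .   bit 6 = 0  t=0,i=19
  ..#.# -> #   bit 5 = 1  t=3,i=11
  ..#.. -> .   bit 4 = 0  t=0,i=5
  ...## -> .   bit 3 = 0  t=0,i=18
  ...#. -> .   bit 2 = 0  t=0,i=4
  ....# -> #   bit 1 = 1  t=0,i=17
  ..... -> #   bit 0 = 1  t=0,i=15
  bits 01010101111011010001011010100011 = 1441601187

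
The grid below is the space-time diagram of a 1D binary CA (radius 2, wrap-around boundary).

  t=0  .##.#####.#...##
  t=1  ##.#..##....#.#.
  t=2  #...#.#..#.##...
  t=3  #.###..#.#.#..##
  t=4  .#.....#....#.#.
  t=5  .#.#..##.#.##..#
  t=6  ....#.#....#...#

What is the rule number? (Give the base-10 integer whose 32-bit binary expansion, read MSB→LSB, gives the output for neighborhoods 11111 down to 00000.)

3359834868

  nb #####: next=#  (t=0,i=6, bit31=1)
  nb ####.: next=#  (t=0,i=7, bit30=1)
  nb ###.#: next=.  (t=0,i=8, bit29=0)
  nb ###..: next=.  (t=3,i=4, bit28=0)
  nb ##.##: next=#  (t=0,i=0, bit27=1)
  nb ##.#.: next=.  (t=0,i=9, bit26=0)
  nb ##..#: next=.  (t=3,i=5, bit25=0)
  nb ##...: next=.  (t=1,i=8, bit24=0)
  nb #.###: next=.  (t=0,i=4, bit23=0)
  nb #.##.: next=#  (t=0,i=1, bit22=1)
  nb #.#.#: next=.  (t=1,i=14, bit21=0)
  nb #.#..: next=.  (t=0,i=10, bit20=0)
  nb #..##: next=.  (t=1,i=5, bit19=0)
  nb #..#.: next=.  (t=2,i=8, bit18=0)
  nb #...#: next=#  (t=0,i=12, bit17=1)
  nb #....: next=#  (t=1,i=9, bit16=1)
  nb .####: next=.  (t=0,i=5, bit15=0)
  nb .###.: next=.  (t=3,i=3, bit14=0)
  nb .##.#: next=.  (t=0,i=2, bit13=0)
  nb .##..: next=.  (t=1,i=7, bit12=0)
  nb .#.##: next=.  (t=1,i=15, bit11=0)
  nb .#.#.: next=.  (t=1,i=13, bit10=0)
  nb .#..#: next=#  (t=1,i=4, bit9=1)
  nb .#...: next=.  (t=0,i=11, bit8=0)
  nb ..###: next=#  (t=3,i=14, bit7=1)
  nb ..##.: next=#  (t=0,i=14, bit6=1)
  nb ..#.#: next=#  (t=1,i=12, bit5=1)
  nb ..#..: next=#  (t=2,i=0, bit4=1)
  nb ...##: next=.  (t=0,i=13, bit3=0)
  nb ...#.: next=#  (t=1,i=11, bit2=1)
  nb ....#: next=.  (t=1,i=10, bit1=0)
  nb .....: next=.  (t=4,i=4, bit0=0)
  bits 11001000010000110000001011110100 = 3359834868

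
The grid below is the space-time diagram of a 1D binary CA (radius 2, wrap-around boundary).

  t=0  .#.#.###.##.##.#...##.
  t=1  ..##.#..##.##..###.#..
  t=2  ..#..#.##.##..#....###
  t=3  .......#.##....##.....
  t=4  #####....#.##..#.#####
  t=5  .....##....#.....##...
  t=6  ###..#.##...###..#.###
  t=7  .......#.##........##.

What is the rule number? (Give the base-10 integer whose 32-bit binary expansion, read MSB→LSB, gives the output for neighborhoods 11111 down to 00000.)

167478593

  nb #####: next=.  (t=4,i=0, bit31=0)
  nb ####.: next=.  (t=4,i=3, bit30=0)
  nb ###.#: next=.  (t=0,i=7, bit29=0)
  nb ###..: next=.  (t=2,i=21, bit28=0)
  nb ##.##: next=#  (t=0,i=8, bit27=1)
  nb ##.#.: next=.  (t=0,i=14, bit26=0)
  nb ##..#: next=.  (t=0,i=21, bit25=0)
  nb ##...: next=#  (t=3,i=11, bit24=1)
  nb #.###: next=#  (t=0,i=5, bit23=1)
  nb #.##.: next=#  (t=0,i=9, bit22=1)
  nb #.#.#: next=#  (t=0,i=3, bit21=1)
  nb #.#..: next=#  (t=0,i=15, bit20=1)
  nb #..##: next=#  (t=1,i=7, bit19=1)
  nb #..#.: next=.  (t=0,i=0, bit18=0)
  nb #...#: next=#  (t=0,i=17, bit17=1)
  nb #....: next=#  (t=1,i=21, bit16=1)
  nb .####: next=#  (t=4,i=18, bit15=1)
  nb .###.: next=.  (t=0,i=6, bit14=0)
  nb .##.#: next=.  (t=0,i=10, bit13=0)
  nb .##..: next=.  (t=0,i=20, bit12=0)
  nb .#.##: next=.  (t=0,i=4, bit11=0)
  nb .#.#.: next=#  (t=0,i=2, bit10=1)
  nb .#..#: next=.  (t=1,i=6, bit9=0)
  nb .#...: next=#  (t=0,i=16, bit8=1)
  nb ..###: next=.  (t=1,i=15, bit7=0)
  nb ..##.: next=#  (t=0,i=19, bit6=1)
  nb ..#.#: next=.  (t=0,i=1, bit5=0)
  nb ..#..: next=.  (t=2,i=2, bit4=0)
  nb ...##: next=.  (t=0,i=18, bit3=0)
  nb ...#.: next=.  (t=3,i=6, bit2=0)
  nb ....#: next=.  (t=1,i=0, bit1=0)
  nb .....: next=#  (t=3,i=0, bit0=1)
  bits 00001001111110111000010101000001 = 167478593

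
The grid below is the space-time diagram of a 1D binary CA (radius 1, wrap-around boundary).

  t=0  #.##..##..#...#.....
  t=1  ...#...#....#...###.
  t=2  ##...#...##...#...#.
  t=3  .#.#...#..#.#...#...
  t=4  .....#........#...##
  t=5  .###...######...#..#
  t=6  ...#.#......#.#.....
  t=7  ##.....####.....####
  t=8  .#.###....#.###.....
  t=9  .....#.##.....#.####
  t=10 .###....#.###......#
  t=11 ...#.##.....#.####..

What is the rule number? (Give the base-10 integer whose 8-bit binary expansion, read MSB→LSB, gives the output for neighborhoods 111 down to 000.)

  ### -> .   bit 7 = 0  t=1,i=17
  ##. -> #   bit 6 = 1  t=0,i=3
  #.# -> .   bit 5 = 0  t=0,i=1
  #.. -> .   bit 4 = 0  t=0,i=4
  .## -> .   bit 3 = 0  t=0,i=2
  .#. -> .   bit 2 = 0  t=0,i=0
  ..# -> .   bit 1 = 0  t=0,i=5
  ... -> #   bit 0 = 1  t=0,i=12
  bits 01000001 = 65

65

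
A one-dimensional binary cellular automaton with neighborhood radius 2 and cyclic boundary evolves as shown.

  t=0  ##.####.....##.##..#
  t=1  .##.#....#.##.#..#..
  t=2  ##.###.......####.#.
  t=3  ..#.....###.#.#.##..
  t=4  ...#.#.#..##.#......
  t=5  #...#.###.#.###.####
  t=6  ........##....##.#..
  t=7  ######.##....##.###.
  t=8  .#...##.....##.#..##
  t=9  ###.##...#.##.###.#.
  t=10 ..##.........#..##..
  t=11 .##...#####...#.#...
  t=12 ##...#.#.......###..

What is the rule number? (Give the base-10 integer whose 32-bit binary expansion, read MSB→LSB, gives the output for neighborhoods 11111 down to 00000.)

773097289

  nb #####: next=.  (t=5,i=18, bit31=0)
  nb ####.: next=.  (t=0,i=5, bit30=0)
  nb ###.#: next=#  (t=0,i=1, bit29=1)
  nb ###..: next=.  (t=0,i=6, bit28=0)
  nb ##.##: next=#  (t=0,i=2, bit27=1)
  nb ##.#.: next=#  (t=1,i=3, bit26=1)
  nb ##..#: next=#  (t=0,i=17, bit25=1)
  nb ##...: next=.  (t=0,i=7, bit24=0)
  nb #.###: next=.  (t=0,i=3, bit23=0)
  nb #.##.: next=.  (t=0,i=15, bit22=0)
  nb #.#.#: next=.  (t=2,i=18, bit21=0)
  nb #.#..: next=#  (t=1,i=4, bit20=1)
  nb #..##: next=.  (t=0,i=18, bit19=0)
  nb #..#.: next=#  (t=1,i=16, bit18=1)
  nb #...#: next=.  (t=1,i=19, bit17=0)
  nb #....: next=.  (t=0,i=8, bit16=0)
  nb .####: next=#  (t=0,i=4, bit15=1)
  nb .###.: next=.  (t=0,i=0, bit14=0)
  nb .##.#: next=.  (t=0,i=13, bit13=0)
  nb .##..: next=.  (t=0,i=16, bit12=0)
  nb .#.##: next=.  (t=1,i=10, bit11=0)
  nb .#.#.: next=#  (t=3,i=13, bit10=1)
  nb .#..#: next=#  (t=1,i=15, bit9=1)
  nb .#...: next=#  (t=1,i=5, bit8=1)
  nb ..###: next=.  (t=0,i=19, bit7=0)
  nb ..##.: next=#  (t=0,i=12, bit6=1)
  nb ..#.#: next=.  (t=1,i=9, bit5=0)
  nb ..#..: next=.  (t=1,i=17, bit4=0)
  nb ...##: next=#  (t=0,i=11, bit3=1)
  nb ...#.: next=.  (t=1,i=8, bit2=0)
  nb ....#: next=.  (t=0,i=10, bit1=0)
  nb .....: next=#  (t=0,i=9, bit0=1)
  bits 00101110000101001000011101001001 = 773097289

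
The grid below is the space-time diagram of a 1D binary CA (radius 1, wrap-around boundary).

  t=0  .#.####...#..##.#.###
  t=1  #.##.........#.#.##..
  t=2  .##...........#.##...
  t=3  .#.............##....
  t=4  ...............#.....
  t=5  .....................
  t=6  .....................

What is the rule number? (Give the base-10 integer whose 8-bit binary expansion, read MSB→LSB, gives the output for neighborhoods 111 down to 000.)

  nb ###: next=.  (t=0,i=4, bit7=0)
  nb ##.: next=.  (t=0,i=6, bit6=0)
  nb #.#: next=#  (t=0,i=0, bit5=1)
  nb #..: next=.  (t=0,i=7, bit4=0)
  nb .##: next=#  (t=0,i=3, bit3=1)
  nb .#.: next=.  (t=0,i=1, bit2=0)
  nb ..#: next=.  (t=0,i=9, bit1=0)
  nb ...: next=.  (t=0,i=8, bit0=0)
  bits 00101000 = 40

40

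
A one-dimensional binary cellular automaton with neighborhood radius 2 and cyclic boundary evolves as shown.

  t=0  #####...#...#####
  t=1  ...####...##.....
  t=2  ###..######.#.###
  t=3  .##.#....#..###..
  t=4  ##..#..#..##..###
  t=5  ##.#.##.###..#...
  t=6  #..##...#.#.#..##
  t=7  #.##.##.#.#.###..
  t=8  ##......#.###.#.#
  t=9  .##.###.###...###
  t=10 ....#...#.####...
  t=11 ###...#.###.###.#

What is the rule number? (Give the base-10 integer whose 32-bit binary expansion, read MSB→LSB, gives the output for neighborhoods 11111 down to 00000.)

1371409003

  nb #####: next=.  (t=0,i=0, bit31=0)
  nb ####.: next=#  (t=0,i=3, bit30=1)
  nb ###.#: next=.  (t=2,i=10, bit29=0)
  nb ###..: next=#  (t=0,i=4, bit28=1)
  nb ##.##: next=.  (t=5,i=7, bit27=0)
  nb ##.#.: next=.  (t=2,i=11, bit26=0)
  nb ##..#: next=.  (t=2,i=3, bit25=0)
  nb ##...: next=#  (t=0,i=5, bit24=1)
  nb #.###: next=#  (t=2,i=14, bit23=1)
  nb #.##.: next=.  (t=5,i=5, bit22=0)
  nb #.#.#: next=#  (t=2,i=12, bit21=1)
  nb #.#..: next=#  (t=3,i=4, bit20=1)
  nb #..##: next=#  (t=2,i=4, bit19=1)
  nb #..#.: next=#  (t=4,i=3, bit18=1)
  nb #...#: next=#  (t=0,i=6, bit17=1)
  nb #....: next=.  (t=1,i=13, bit16=0)
  nb .####: next=.  (t=0,i=13, bit15=0)
  nb .###.: next=.  (t=3,i=13, bit14=0)
  nb .##.#: next=.  (t=3,i=2, bit13=0)
  nb .##..: next=.  (t=1,i=11, bit12=0)
  nb .#.##: next=#  (t=2,i=13, bit11=1)
  nb .#.#.: next=.  (t=6,i=9, bit10=0)
  nb .#..#: next=#  (t=3,i=10, bit9=1)
  nb .#...: next=.  (t=0,i=9, bit8=0)
  nb ..###: next=.  (t=0,i=12, bit7=0)
  nb ..##.: next=#  (t=1,i=10, bit6=1)
  nb ..#.#: next=#  (t=6,i=8, bit5=1)
  nb ..#..: next=.  (t=0,i=8, bit4=0)
  nb ...##: next=#  (t=0,i=11, bit3=1)
  nb ...#.: next=.  (t=0,i=7, bit2=0)
  nb ....#: next=#  (t=1,i=1, bit1=1)
  nb .....: next=#  (t=1,i=0, bit0=1)
  bits 01010001101111100000101001101011 = 1371409003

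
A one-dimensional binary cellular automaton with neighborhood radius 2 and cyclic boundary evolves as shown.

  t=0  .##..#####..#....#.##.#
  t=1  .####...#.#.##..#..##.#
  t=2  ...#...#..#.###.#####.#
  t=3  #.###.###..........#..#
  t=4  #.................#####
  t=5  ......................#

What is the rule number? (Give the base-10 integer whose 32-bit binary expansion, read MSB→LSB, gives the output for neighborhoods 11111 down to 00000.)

1115173716

  #####|.  b31=0 t=0,i=7
  ####.|#  b30=1 t=0,i=8
  ###.#|.  b29=0 t=2,i=14
  ###..|.  b28=0 t=0,i=9
  ##.##|.  b27=0 t=2,i=15
  ##.#.|.  b26=0 t=0,i=21
  ##..#|#  b25=1 t=0,i=3
  ##...|.  b24=0 t=1,i=5
  #.###|.  b23=0 t=1,i=1
  #.##.|#  b22=1 t=0,i=1
  #.#.#|#  b21=1 t=0,i=22
  #.#..|#  b20=1 t=2,i=22
  #..##|#  b19=1 t=0,i=4
  #..#.|.  b18=0 t=0,i=11
  #...#|.  b17=0 t=1,i=6
  #....|.  b16=0 t=0,i=14
  .####|.  b15=0 t=0,i=6
  .###.|.  b14=0 t=2,i=13
  .##.#|#  b13=1 t=0,i=20
  .##..|#  b12=1 t=0,i=2
  .#.##|.  b11=0 t=0,i=0
  .#.#.|.  b10=0 t=1,i=9
  .#..#|#  b9=1 t=1,i=17
  .#...|#  b8=1 t=0,i=13
  ..###|.  b7=0 t=0,i=5
  ..##.|#  b6=1 t=1,i=19
  ..#.#|.  b5=0 t=0,i=17
  ..#..|#  b4=1 t=0,i=12
  ...##|.  b3=0 t=4,i=17
  ...#.|#  b2=1 t=0,i=16
  ....#|.  b1=0 t=0,i=15
  .....|.  b0=0 t=3,i=11
  bits 01000010011110000011001101010100 = 1115173716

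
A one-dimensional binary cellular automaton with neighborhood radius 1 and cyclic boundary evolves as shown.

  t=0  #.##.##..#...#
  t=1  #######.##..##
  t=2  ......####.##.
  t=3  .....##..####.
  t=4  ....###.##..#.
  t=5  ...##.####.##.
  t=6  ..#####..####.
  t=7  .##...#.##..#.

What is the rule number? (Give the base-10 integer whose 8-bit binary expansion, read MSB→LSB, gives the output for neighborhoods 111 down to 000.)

  ### -> .   bit 7 = 0  t=1,i=0
  ##. -> #   bit 6 = 1  t=0,i=0
  #.# -> #   bit 5 = 1  t=0,i=1
  #.. -> .   bit 4 = 0  t=0,i=7
  .## -> #   bit 3 = 1  t=0,i=2
  .#. -> #   bit 2 = 1  t=0,i=9
  ..# -> #   bit 1 = 1  t=0,i=8
  ... -> .   bit 0 = 0  t=0,i=11
  bits 01101110 = 110

110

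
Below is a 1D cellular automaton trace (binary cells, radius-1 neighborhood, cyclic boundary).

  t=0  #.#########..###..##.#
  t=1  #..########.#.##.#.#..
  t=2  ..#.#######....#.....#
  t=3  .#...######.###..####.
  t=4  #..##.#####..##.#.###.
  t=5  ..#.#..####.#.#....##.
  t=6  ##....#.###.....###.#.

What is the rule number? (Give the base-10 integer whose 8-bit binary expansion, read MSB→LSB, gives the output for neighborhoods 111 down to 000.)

195

  ### -> #   bit 7 = 1  t=0,i=3
  ##. -> #   bit 6 = 1  t=0,i=0
  #.# -> .   bit 5 = 0  t=0,i=1
  #.. -> .   bit 4 = 0  t=0,i=11
  .## -> .   bit 3 = 0  t=0,i=2
  .#. -> .   bit 2 = 0  t=1,i=0
  ..# -> #   bit 1 = 1  t=0,i=12
  ... -> #   bit 0 = 1  t=2,i=12
  bits 11000011 = 195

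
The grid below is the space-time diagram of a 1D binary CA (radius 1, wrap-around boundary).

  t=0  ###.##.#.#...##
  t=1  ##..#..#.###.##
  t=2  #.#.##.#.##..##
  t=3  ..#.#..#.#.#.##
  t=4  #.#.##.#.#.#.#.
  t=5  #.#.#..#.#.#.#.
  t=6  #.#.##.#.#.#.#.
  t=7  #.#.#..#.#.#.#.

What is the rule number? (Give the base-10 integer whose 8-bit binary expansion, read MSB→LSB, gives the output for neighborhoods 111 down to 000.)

  ### -> #   bit 7 = 1  t=0,i=0
  ##. -> .   bit 6 = 0  t=0,i=2
  #.# -> .   bit 5 = 0  t=0,i=3
  #.. -> #   bit 4 = 1  t=0,i=10
  .## -> #   bit 3 = 1  t=0,i=4
  .#. -> #   bit 2 = 1  t=0,i=7
  ..# -> .   bit 1 = 0  t=0,i=12
  ... -> #   bit 0 = 1  t=0,i=11
  bits 10011101 = 157

157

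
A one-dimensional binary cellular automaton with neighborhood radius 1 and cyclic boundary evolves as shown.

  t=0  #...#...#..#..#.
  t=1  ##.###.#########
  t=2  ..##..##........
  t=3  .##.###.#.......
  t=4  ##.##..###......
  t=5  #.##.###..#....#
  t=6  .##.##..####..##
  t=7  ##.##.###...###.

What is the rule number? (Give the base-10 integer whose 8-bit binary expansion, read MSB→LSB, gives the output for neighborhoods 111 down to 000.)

62

  ### -> .   bit 7 = 0  t=1,i=0
  ##. -> .   bit 6 = 0  t=1,i=1
  #.# -> #   bit 5 = 1  t=0,i=15
  #.. -> #   bit 4 = 1  t=0,i=1
  .## -> #   bit 3 = 1  t=1,i=3
  .#. -> #   bit 2 = 1  t=0,i=0
  ..# -> #   bit 1 = 1  t=0,i=3
  ... -> .   bit 0 = 0  t=0,i=2
  bits 00111110 = 62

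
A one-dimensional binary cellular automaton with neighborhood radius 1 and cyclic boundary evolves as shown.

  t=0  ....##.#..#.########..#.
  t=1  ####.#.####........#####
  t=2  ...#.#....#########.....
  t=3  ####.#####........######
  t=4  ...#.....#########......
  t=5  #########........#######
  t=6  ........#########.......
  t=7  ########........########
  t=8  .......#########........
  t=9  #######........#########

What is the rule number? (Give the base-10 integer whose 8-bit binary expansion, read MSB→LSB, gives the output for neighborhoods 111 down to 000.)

87

  nb ###: next=.  (t=0,i=13, bit7=0)
  nb ##.: next=#  (t=0,i=5, bit6=1)
  nb #.#: next=.  (t=0,i=6, bit5=0)
  nb #..: next=#  (t=0,i=8, bit4=1)
  nb .##: next=.  (t=0,i=4, bit3=0)
  nb .#.: next=#  (t=0,i=7, bit2=1)
  nb ..#: next=#  (t=0,i=3, bit1=1)
  nb ...: next=#  (t=0,i=0, bit0=1)
  bits 01010111 = 87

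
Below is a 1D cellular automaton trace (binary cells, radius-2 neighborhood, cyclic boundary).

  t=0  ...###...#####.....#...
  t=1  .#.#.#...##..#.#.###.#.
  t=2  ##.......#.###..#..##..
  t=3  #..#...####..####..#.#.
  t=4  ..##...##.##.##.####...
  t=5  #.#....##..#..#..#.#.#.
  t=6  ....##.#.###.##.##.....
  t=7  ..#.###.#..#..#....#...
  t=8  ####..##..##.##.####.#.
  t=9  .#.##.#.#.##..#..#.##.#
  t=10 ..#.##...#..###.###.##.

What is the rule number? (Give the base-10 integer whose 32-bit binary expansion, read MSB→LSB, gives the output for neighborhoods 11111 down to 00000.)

906340598

  [31] ##### => .  t=0,i=11
  [30] ####. => .  t=0,i=12
  [29] ###.# => #  t=1,i=19
  [28] ###.. => #  t=0,i=5
  [27] ##.## => .  t=4,i=9
  [26] ##.#. => #  t=1,i=20
  [25] ##..# => #  t=1,i=11
  [24] ##... => .  t=0,i=6
  [23] #.### => .  t=1,i=17
  [22] #.##. => .  t=4,i=10
  [21] #.#.# => .  t=1,i=3
  [20] #.#.. => .  t=1,i=5
  [19] #..## => .  t=2,i=18
  [18] #..#. => #  t=1,i=0
  [17] #...# => .  t=0,i=7
  [16] #.... => #  t=0,i=15
  [15] .#### => #  t=0,i=10
  [14] .###. => .  t=0,i=4
  [13] .##.# => #  t=4,i=8
  [12] .##.. => .  t=1,i=10
  [11] .#.## => #  t=1,i=16
  [10] .#.#. => .  t=1,i=2
  [9] .#..# => .  t=1,i=22
  [8] .#... => .  t=0,i=20
  [7] ..### => #  t=0,i=3
  [6] ..##. => #  t=1,i=9
  [5] ..#.# => #  t=1,i=1
  [4] ..#.. => #  t=0,i=19
  [3] ...## => .  t=0,i=2
  [2] ...#. => #  t=0,i=18
  [1] ....# => #  t=0,i=1
  [0] ..... => .  t=0,i=0
  bits 00110110000001011010100011110110 = 906340598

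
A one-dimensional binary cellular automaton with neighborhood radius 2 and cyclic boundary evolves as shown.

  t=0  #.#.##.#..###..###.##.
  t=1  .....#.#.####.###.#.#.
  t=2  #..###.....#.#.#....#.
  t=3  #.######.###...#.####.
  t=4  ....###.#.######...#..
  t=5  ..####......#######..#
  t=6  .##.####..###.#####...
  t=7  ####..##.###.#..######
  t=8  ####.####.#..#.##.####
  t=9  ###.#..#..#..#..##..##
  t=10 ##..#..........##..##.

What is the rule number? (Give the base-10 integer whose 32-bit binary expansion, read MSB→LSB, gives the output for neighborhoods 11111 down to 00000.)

3642450158

  ##### -> #   bit 31 = 1  t=3,i=4
  ####. -> #   bit 30 = 1  t=1,i=11
  ###.# -> .   bit 29 = 0  t=0,i=17
  ###.. -> #   bit 28 = 1  t=0,i=12
  ##.## -> #   bit 27 = 1  t=0,i=18
  ##.#. -> .   bit 26 = 0  t=0,i=6
  ##..# -> .   bit 25 = 0  t=0,i=13
  ##... -> #   bit 24 = 1  t=2,i=6
  #.### -> .   bit 23 = 0  t=1,i=9
  #.##. -> .   bit 22 = 0  t=0,i=4
  #.#.# -> .   bit 21 = 0  t=0,i=0
  #.#.. -> #   bit 20 = 1  t=0,i=7
  #..## -> #   bit 19 = 1  t=0,i=9
  #..#. -> .   bit 18 = 0  t=5,i=20
  #...# -> #   bit 17 = 1  t=3,i=13
  #.... -> #   bit 16 = 1  t=1,i=0
  .#### -> .   bit 15 = 0  t=1,i=10
  .###. -> #   bit 14 = 1  t=0,i=11
  .##.# -> #   bit 13 = 1  t=0,i=5
  .##.. -> .   bit 12 = 0  t=9,i=17
  .#.## -> .   bit 11 = 0  t=0,i=3
  .#.#. -> .   bit 10 = 0  t=0,i=1
  .#..# -> .   bit 9 = 0  t=0,i=8
  .#... -> .   bit 8 = 0  t=1,i=21
  ..### -> #   bit 7 = 1  t=0,i=10
  ..##. -> #   bit 6 = 1  t=6,i=1
  ..#.# -> #   bit 5 = 1  t=1,i=5
  ..#.. -> .   bit 4 = 0  t=4,i=19
  ...## -> #   bit 3 = 1  t=4,i=3
  ...#. -> #   bit 2 = 1  t=1,i=4
  ....# -> #   bit 1 = 1  t=1,i=3
  ..... -> .   bit 0 = 0  t=1,i=1
  bits 11011001000110110110000011101110 = 3642450158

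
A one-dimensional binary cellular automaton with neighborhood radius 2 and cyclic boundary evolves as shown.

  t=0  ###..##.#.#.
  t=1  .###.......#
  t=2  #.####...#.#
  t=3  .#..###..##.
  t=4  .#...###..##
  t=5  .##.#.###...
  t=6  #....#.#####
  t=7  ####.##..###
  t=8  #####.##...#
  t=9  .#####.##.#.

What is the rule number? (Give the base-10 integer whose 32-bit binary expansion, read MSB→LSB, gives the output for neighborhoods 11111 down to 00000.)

  nb #####: next=#  (t=6,i=9, bit31=1)
  nb ####.: next=#  (t=2,i=4, bit30=1)
  nb ###.#: next=#  (t=7,i=3, bit29=1)
  nb ###..: next=#  (t=0,i=2, bit28=1)
  nb ##.##: next=#  (t=2,i=1, bit27=1)
  nb ##.#.: next=.  (t=0,i=7, bit26=0)
  nb ##..#: next=#  (t=0,i=3, bit25=1)
  nb ##...: next=#  (t=1,i=4, bit24=1)
  nb #.###: next=.  (t=0,i=0, bit23=0)
  nb #.##.: next=.  (t=2,i=11, bit22=0)
  nb #.#.#: next=.  (t=0,i=8, bit21=0)
  nb #.#..: next=#  (t=4,i=1, bit20=1)
  nb #..##: next=.  (t=0,i=4, bit19=0)
  nb #..#.: next=.  (t=3,i=0, bit18=0)
  nb #...#: next=.  (t=2,i=7, bit17=0)
  nb #....: next=#  (t=1,i=5, bit16=1)
  nb .####: next=.  (t=2,i=3, bit15=0)
  nb .###.: next=#  (t=0,i=1, bit14=1)
  nb .##.#: next=.  (t=0,i=6, bit13=0)
  nb .##..: next=#  (t=3,i=10, bit12=1)
  nb .#.##: next=#  (t=0,i=11, bit11=1)
  nb .#.#.: next=.  (t=0,i=9, bit10=0)
  nb .#..#: next=.  (t=3,i=2, bit9=0)
  nb .#...: next=#  (t=4,i=2, bit8=1)
  nb ..###: next=.  (t=3,i=4, bit7=0)
  nb ..##.: next=.  (t=0,i=5, bit6=0)
  nb ..#.#: next=#  (t=1,i=11, bit5=1)
  nb ..#..: next=#  (t=3,i=1, bit4=1)
  nb ...##: next=#  (t=4,i=4, bit3=1)
  nb ...#.: next=.  (t=1,i=10, bit2=0)
  nb ....#: next=#  (t=1,i=9, bit1=1)
  nb .....: next=.  (t=1,i=6, bit0=0)
  bits 11111011000100010101100100111010 = 4212218170

4212218170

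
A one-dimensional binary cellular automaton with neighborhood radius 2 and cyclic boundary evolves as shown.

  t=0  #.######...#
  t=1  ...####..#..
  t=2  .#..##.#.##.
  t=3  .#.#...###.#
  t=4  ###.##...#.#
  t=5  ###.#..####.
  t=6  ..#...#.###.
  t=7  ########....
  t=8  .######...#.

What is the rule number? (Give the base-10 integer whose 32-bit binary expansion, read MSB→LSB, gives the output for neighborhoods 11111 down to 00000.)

3798633782

  #####|#  b31=1 t=0,i=4
  ####.|#  b30=1 t=0,i=6
  ###.#|#  b29=1 t=3,i=9
  ###..|.  b28=0 t=0,i=7
  ##.##|.  b27=0 t=0,i=1
  ##.#.|.  b26=0 t=2,i=6
  ##..#|#  b25=1 t=1,i=7
  ##...|.  b24=0 t=0,i=8
  #.###|.  b23=0 t=0,i=2
  #.##.|#  b22=1 t=2,i=9
  #.#.#|#  b21=1 t=2,i=7
  #.#..|.  b20=0 t=3,i=3
  #..##|#  b19=1 t=2,i=3
  #..#.|.  b18=0 t=1,i=8
  #...#|#  b17=1 t=0,i=9
  #....|.  b16=0 t=1,i=11
  .####|#  b15=1 t=0,i=3
  .###.|.  b14=0 t=3,i=8
  .##.#|.  b13=0 t=0,i=0
  .##..|.  b12=0 t=2,i=10
  .#.##|#  b11=1 t=2,i=8
  .#.#.|#  b10=1 t=3,i=0
  .#..#|.  b9=0 t=2,i=2
  .#...|#  b8=1 t=1,i=10
  ..###|.  b7=0 t=1,i=3
  ..##.|.  b6=0 t=0,i=11
  ..#.#|#  b5=1 t=4,i=9
  ..#..|#  b4=1 t=1,i=9
  ...##|.  b3=0 t=0,i=10
  ...#.|#  b2=1 t=4,i=8
  ....#|#  b1=1 t=1,i=1
  .....|.  b0=0 t=1,i=0
  bits 11100010011010101000110100110110 = 3798633782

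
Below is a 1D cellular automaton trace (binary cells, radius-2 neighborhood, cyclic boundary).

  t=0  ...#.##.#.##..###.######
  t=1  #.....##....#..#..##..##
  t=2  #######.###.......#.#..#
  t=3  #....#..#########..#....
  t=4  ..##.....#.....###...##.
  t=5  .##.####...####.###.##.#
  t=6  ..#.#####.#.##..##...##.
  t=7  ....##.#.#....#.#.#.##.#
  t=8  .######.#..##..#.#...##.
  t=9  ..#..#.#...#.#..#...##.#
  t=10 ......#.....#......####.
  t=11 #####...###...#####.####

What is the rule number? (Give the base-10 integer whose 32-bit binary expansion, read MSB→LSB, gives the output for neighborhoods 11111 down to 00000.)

1468130379

  ##### -> .   bit 31 = 0  t=0,i=20
  ####. -> #   bit 30 = 1  t=0,i=22
  ###.# -> .   bit 29 = 0  t=0,i=16
  ###.. -> #   bit 28 = 1  t=0,i=23
  ##.## -> .   bit 27 = 0  t=0,i=17
  ##.#. -> #   bit 26 = 1  t=0,i=7
  ##..# -> #   bit 25 = 1  t=0,i=12
  ##... -> #   bit 24 = 1  t=0,i=0
  #.### -> #   bit 23 = 1  t=0,i=18
  #.##. -> .   bit 22 = 0  t=0,i=5
  #.#.# -> .   bit 21 = 0  t=0,i=8
  #.#.. -> .   bit 20 = 0  t=2,i=20
  #..## -> .   bit 19 = 0  t=0,i=13
  #..#. -> .   bit 18 = 0  t=1,i=14
  #...# -> .   bit 17 = 0  t=0,i=1
  #.... -> #   bit 16 = 1  t=1,i=2
  .#### -> #   bit 15 = 1  t=0,i=19
  .###. -> #   bit 14 = 1  t=0,i=15
  .##.# -> #   bit 13 = 1  t=0,i=6
  .##.. -> .   bit 12 = 0  t=0,i=11
  .#.## -> .   bit 11 = 0  t=0,i=4
  .#.#. -> #   bit 10 = 1  t=2,i=19
  .#..# -> .   bit 9 = 0  t=1,i=13
  .#... -> .   bit 8 = 0  t=3,i=1
  ..### -> .   bit 7 = 0  t=0,i=14
  ..##. -> #   bit 6 = 1  t=1,i=6
  ..#.# -> .   bit 5 = 0  t=0,i=3
  ..#.. -> .   bit 4 = 0  t=1,i=12
  ...## -> #   bit 3 = 1  t=1,i=5
  ...#. -> .   bit 2 = 0  t=0,i=2
  ....# -> #   bit 1 = 1  t=1,i=4
  ..... -> #   bit 0 = 1  t=1,i=3
  bits 01010111100000011110010001001011 = 1468130379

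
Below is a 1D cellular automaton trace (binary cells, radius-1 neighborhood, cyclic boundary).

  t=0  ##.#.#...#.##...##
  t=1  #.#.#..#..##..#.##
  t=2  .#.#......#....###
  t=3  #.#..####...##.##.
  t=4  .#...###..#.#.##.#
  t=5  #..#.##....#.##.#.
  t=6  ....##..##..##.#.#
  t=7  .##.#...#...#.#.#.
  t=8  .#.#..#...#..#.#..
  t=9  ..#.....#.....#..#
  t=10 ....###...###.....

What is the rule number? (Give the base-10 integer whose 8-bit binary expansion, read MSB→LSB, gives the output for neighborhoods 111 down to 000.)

  nb ###: next=#  (t=0,i=0, bit7=1)
  nb ##.: next=.  (t=0,i=1, bit6=0)
  nb #.#: next=#  (t=0,i=2, bit5=1)
  nb #..: next=.  (t=0,i=6, bit4=0)
  nb .##: next=#  (t=0,i=11, bit3=1)
  nb .#.: next=.  (t=0,i=3, bit2=0)
  nb ..#: next=.  (t=0,i=8, bit1=0)
  nb ...: next=#  (t=0,i=7, bit0=1)
  bits 10101001 = 169

169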